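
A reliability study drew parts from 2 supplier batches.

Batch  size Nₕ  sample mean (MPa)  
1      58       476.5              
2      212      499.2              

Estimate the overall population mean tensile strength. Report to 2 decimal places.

494.32

N = 58 + 212 = 270.
Weight each subgroup mean by Nₕ/N and sum.
Σ Nₕx̄ₕ = 58·476.5 + 212·499.2 = 27637 + 105830.4 = 133467.4.
Divide by N: 133467.4 / 270 = 494.3237... → 494.32.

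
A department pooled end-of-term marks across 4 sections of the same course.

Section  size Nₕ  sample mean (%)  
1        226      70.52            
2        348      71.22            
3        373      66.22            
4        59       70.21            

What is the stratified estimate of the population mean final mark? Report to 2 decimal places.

x̄_st = (Σ Nₕx̄ₕ) / (Σ Nₕ) = (226·70.52 + 348·71.22 + 373·66.22 + 59·70.21) / 1006
= 69564.53 / 1006 = 69.1496... → 69.15.

69.15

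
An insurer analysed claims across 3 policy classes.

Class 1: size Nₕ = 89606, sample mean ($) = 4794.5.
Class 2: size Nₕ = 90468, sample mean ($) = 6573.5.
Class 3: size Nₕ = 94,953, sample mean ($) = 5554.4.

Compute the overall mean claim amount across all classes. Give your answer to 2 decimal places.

x̄_st = (Σ Nₕx̄ₕ) / (Σ Nₕ) = (89606·4794.5 + 90468·6573.5 + 94953·5554.4) / 275027
= 1551714308.2 / 275027 = 5642.0435... → 5642.04.

5642.04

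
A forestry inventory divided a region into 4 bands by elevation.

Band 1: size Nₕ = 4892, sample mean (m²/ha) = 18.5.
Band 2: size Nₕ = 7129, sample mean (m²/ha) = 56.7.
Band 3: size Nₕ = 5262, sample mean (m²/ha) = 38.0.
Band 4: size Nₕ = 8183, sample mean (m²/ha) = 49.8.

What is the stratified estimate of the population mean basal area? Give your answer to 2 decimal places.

N = 4892 + 7129 + 5262 + 8183 = 25466.
Weight each subgroup mean by Nₕ/N and sum.
Σ Nₕx̄ₕ = 4892·18.5 + 7129·56.7 + 5262·38.0 + 8183·49.8 = 90502 + 404214.3 + 199956 + 407513.4 = 1102185.7.
Divide by N: 1102185.7 / 25466 = 43.2807... → 43.28.

43.28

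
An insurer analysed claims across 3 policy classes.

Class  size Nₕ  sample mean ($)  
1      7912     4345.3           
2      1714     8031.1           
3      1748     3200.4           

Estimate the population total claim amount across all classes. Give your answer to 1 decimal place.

1: 7912·4345.3 = 34380013.6
2: 1714·8031.1 = 13765305.4
3: 1748·3200.4 = 5594299.2
τ̂ = Σ Nₕx̄ₕ = 53739618.2.

53739618.2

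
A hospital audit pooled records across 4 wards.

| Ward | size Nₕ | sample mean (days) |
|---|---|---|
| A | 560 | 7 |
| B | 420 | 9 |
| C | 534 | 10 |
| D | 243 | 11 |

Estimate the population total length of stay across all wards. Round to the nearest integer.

15713

A: 560·7 = 3920
B: 420·9 = 3780
C: 534·10 = 5340
D: 243·11 = 2673
τ̂ = Σ Nₕx̄ₕ = 15713.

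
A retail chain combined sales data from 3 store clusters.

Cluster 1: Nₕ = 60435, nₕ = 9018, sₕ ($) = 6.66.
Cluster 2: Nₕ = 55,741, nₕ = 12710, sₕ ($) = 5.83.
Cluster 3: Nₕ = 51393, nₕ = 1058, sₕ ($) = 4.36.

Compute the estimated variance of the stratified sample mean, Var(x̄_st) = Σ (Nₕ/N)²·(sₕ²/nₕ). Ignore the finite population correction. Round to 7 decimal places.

N = 167569. Term for each stratum: Wₕ²sₕ²/nₕ.
Var(x̄_st) = 0.0006397760 + 0.0002959060 + 0.0016900825 = 0.0026257644 → 0.0026258.

0.0026258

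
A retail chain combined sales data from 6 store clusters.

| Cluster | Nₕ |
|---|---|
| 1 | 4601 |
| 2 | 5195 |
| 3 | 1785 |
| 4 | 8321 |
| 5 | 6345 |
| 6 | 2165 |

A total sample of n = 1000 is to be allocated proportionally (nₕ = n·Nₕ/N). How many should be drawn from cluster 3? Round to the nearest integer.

N = 4601 + 5195 + 1785 + 8321 + 6345 + 2165 = 28412.
n_3 = 1000·1785/28412 = 62.826... → 63.

63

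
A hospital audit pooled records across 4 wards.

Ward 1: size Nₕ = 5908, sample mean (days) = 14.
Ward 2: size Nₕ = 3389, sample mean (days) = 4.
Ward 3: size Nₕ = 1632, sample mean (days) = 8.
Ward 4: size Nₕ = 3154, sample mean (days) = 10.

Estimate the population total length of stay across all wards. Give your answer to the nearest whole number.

1: 5908·14 = 82712
2: 3389·4 = 13556
3: 1632·8 = 13056
4: 3154·10 = 31540
τ̂ = Σ Nₕx̄ₕ = 140864.

140864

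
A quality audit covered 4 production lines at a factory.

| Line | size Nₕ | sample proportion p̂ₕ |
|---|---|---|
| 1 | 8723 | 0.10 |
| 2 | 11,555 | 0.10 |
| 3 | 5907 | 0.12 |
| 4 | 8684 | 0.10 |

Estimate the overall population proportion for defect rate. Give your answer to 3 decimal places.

N = 8723 + 11555 + 5907 + 8684 = 34869.
Overall proportion = Σ (Nₕ/N)·p̂ₕ.
Σ Nₕp̂ₕ = 872.3 + 1155.5 + 708.84 + 868.4 = 3605.04.
3605.04 / 34869 = 0.10339... → 0.103.

0.103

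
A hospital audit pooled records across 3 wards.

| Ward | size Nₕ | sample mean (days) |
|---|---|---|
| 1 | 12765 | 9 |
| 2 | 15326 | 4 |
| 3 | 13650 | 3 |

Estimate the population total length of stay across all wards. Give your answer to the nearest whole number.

217139

Population total = Σ Nₕ·x̄ₕ (each stratum's size times its mean).
12765·9 + 15326·4 + 13650·3 = 114885 + 61304 + 40950 = 217139.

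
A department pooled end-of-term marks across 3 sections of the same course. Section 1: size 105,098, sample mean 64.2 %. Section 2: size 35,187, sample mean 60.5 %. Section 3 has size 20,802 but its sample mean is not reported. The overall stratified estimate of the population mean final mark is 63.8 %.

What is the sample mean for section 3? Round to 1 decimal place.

N = 105098 + 35187 + 20802 = 161087.
Overall total = μ·N = 63.8·161087 = 10277350.6.
Subtract the known strata: 105098·64.2 + 35187·60.5 = 8876105.1.
Remaining total for section 3: 10277350.6 − 8876105.1 = 1401245.5.
Divide by its size: 1401245.5 / 20802 = 67.361... → 67.4.

67.4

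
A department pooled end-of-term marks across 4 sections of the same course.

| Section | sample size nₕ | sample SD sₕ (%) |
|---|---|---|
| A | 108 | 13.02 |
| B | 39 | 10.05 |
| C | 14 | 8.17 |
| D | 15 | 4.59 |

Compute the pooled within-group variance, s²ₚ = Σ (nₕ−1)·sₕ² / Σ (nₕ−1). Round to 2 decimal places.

A: (108−1)·13.02² = 107·169.5204 = 18138.6828
B: (39−1)·10.05² = 38·101.0025 = 3838.095
C: (14−1)·8.17² = 13·66.7489 = 867.7357
D: (15−1)·4.59² = 14·21.0681 = 294.9534
Numerator = 23139.4669; denominator = Σ(nₕ−1) = 172.
s²ₚ = 23139.4669/172 = 134.5318... → 134.53.

134.53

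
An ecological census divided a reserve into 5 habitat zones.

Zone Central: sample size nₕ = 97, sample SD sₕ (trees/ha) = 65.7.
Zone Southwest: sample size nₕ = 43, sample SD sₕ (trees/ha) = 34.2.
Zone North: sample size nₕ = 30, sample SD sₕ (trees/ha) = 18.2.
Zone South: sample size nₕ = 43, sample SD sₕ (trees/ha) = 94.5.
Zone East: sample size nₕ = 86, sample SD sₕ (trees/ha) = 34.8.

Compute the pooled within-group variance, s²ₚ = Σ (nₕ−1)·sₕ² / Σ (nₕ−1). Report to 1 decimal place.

3235.1

Degrees of freedom: 96 + 42 + 29 + 42 + 85 = 294.
Σ(nₕ−1)sₕ² = 96·4316.49 + 42·1169.64 + 29·331.24 + 42·8930.25 + 85·1211.04 = 951122.78.
s²ₚ = 951122.78 / 294 = 3235.111... → 3235.1.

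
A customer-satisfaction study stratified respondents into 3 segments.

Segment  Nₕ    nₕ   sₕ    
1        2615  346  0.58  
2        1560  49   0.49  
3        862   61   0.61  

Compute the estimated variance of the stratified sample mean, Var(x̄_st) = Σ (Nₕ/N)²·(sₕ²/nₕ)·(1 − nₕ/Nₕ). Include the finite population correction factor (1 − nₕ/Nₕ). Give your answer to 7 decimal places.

0.0008486

N = 5037. Term for each stratum: Wₕ²sₕ²/nₕ·(1−nₕ/Nₕ).
Var(x̄_st) = 0.0002273747 + 0.0004552409 + 0.0001660067 = 0.0008486223 → 0.0008486.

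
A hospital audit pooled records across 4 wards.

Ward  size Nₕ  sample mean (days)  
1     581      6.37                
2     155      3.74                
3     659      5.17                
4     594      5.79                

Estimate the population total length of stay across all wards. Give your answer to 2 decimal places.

1: 581·6.37 = 3700.97
2: 155·3.74 = 579.7
3: 659·5.17 = 3407.03
4: 594·5.79 = 3439.26
τ̂ = Σ Nₕx̄ₕ = 11126.96.

11126.96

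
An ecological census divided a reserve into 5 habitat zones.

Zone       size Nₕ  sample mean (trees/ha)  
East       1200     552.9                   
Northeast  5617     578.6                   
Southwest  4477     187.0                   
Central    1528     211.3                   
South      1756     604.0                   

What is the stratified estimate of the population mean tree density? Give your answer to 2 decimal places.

x̄_st = (Σ Nₕx̄ₕ) / (Σ Nₕ) = (1200·552.9 + 5617·578.6 + 4477·187.0 + 1528·211.3 + 1756·604.0) / 14578
= 6134165.6 / 14578 = 420.7824... → 420.78.

420.78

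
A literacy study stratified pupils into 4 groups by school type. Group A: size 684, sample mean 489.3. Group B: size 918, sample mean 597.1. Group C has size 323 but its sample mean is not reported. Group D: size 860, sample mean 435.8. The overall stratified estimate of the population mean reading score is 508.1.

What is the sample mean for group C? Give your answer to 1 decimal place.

N = 684 + 918 + 323 + 860 = 2785.
Overall total = μ·N = 508.1·2785 = 1415058.5.
Subtract the known strata: 684·489.3 + 918·597.1 + 860·435.8 = 1257607.
Remaining total for group C: 1415058.5 − 1257607 = 157451.5.
Divide by its size: 157451.5 / 323 = 487.466... → 487.5.

487.5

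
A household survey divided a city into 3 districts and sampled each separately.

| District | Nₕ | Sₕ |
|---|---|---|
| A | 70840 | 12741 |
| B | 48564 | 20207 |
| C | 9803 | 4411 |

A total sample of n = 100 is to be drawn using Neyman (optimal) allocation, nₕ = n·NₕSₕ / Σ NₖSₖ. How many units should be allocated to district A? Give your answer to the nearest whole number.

47

Σ NₕSₕ = 70840·12741 + 48564·20207 + 9803·4411 = 1927146221.
Share for A: 902572440/1927146221 = 0.46835.
n_A = 100 × 0.46835 = 46.835... → 47.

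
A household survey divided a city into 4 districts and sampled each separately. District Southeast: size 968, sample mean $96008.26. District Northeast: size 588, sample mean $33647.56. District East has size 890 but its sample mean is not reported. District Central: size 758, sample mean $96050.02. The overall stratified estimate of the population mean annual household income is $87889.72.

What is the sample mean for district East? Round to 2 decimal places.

107946.05

Σ Nₕx̄ₕ = N·μ, so 890·x̄_East = 3204·87889.72 − (968·96008.26 + 588·33647.56 + 758·96050.02).
= 281598662.88 − 185526676.12 = 96071986.76.
x̄_East = 96071986.76 / 890 = 107946.0525... → 107946.05.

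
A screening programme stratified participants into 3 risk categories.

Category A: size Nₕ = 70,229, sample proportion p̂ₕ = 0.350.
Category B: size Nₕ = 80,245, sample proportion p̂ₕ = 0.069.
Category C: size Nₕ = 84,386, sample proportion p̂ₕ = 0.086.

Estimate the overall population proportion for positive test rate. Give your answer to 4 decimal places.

0.1591

Wₕ = Nₕ/N with N = 234860: 0.2990, 0.3417, 0.3593.
p̂_st = 0.2990·0.350 + 0.3417·0.069 + 0.3593·0.086 ≈ 0.159134... → 0.1591.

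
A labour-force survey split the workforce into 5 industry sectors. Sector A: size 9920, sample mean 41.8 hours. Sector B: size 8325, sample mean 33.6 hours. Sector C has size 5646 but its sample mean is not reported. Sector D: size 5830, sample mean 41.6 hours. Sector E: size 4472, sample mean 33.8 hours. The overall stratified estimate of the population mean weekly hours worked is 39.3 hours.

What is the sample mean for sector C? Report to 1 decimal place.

45.3

N = 9920 + 8325 + 5646 + 5830 + 4472 = 34193.
Overall total = μ·N = 39.3·34193 = 1343784.9.
Subtract the known strata: 9920·41.8 + 8325·33.6 + 5830·41.6 + 4472·33.8 = 1088057.6.
Remaining total for sector C: 1343784.9 − 1088057.6 = 255727.3.
Divide by its size: 255727.3 / 5646 = 45.294... → 45.3.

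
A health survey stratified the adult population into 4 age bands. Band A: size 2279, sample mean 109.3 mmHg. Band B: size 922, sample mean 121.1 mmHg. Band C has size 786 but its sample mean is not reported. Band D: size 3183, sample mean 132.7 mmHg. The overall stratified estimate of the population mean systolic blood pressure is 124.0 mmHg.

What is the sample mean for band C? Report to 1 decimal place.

Σ Nₕx̄ₕ = N·μ, so 786·x̄_C = 7170·124.0 − (2279·109.3 + 922·121.1 + 3183·132.7).
= 889080 − 783133 = 105947.
x̄_C = 105947 / 786 = 134.793... → 134.8.

134.8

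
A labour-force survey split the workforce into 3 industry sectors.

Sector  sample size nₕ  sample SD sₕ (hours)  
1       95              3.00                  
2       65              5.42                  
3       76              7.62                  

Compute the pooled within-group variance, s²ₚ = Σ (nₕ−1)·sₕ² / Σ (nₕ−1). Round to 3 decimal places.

30.390

1: (95−1)·3.00² = 94·9 = 846
2: (65−1)·5.42² = 64·29.3764 = 1880.0896
3: (76−1)·7.62² = 75·58.0644 = 4354.83
Numerator = 7080.9196; denominator = Σ(nₕ−1) = 233.
s²ₚ = 7080.9196/233 = 30.39021... → 30.390.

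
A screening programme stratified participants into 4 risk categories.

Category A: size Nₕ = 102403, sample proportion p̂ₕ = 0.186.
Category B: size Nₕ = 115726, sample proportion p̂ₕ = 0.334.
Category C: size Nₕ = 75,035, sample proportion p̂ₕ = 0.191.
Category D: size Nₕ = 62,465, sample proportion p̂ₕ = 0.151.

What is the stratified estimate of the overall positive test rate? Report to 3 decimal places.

0.229

Wₕ = Nₕ/N with N = 355629: 0.2879, 0.3254, 0.2110, 0.1756.
p̂_st = 0.2879·0.186 + 0.3254·0.334 + 0.2110·0.191 + 0.1756·0.151 ≈ 0.22907... → 0.229.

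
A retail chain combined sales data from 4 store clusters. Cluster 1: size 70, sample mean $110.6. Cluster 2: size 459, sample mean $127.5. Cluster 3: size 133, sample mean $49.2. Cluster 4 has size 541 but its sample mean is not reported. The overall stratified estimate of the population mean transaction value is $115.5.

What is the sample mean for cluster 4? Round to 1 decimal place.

Σ Nₕx̄ₕ = N·μ, so 541·x̄_4 = 1203·115.5 − (70·110.6 + 459·127.5 + 133·49.2).
= 138946.5 − 72808.1 = 66138.4.
x̄_4 = 66138.4 / 541 = 122.252... → 122.3.

122.3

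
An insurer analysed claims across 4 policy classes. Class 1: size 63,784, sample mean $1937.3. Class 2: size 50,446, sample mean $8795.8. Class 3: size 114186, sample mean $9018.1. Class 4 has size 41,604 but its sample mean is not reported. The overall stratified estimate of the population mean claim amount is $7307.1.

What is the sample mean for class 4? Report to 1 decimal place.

9038.6

N = 63784 + 50446 + 114186 + 41604 = 270020.
Overall total = μ·N = 7307.1·270020 = 1973063142.
Subtract the known strata: 63784·1937.3 + 50446·8795.8 + 114186·9018.1 = 1597022436.6.
Remaining total for class 4: 1973063142 − 1597022436.6 = 376040705.4.
Divide by its size: 376040705.4 / 41604 = 9038.571... → 9038.6.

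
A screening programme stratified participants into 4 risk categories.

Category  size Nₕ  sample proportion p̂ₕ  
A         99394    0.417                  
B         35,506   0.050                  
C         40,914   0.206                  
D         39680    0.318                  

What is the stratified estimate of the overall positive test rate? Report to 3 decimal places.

0.298

N = 99394 + 35506 + 40914 + 39680 = 215494.
Overall proportion = Σ (Nₕ/N)·p̂ₕ.
Σ Nₕp̂ₕ = 41447.298 + 1775.3 + 8428.284 + 12618.24 = 64269.122.
64269.122 / 215494 = 0.29824... → 0.298.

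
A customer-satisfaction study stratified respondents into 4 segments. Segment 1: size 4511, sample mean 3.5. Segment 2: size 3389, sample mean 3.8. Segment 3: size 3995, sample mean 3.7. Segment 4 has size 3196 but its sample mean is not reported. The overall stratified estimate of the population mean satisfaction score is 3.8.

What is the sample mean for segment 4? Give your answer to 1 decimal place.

4.3

Σ Nₕx̄ₕ = N·μ, so 3196·x̄_4 = 15091·3.8 − (4511·3.5 + 3389·3.8 + 3995·3.7).
= 57345.8 − 43448.2 = 13897.6.
x̄_4 = 13897.6 / 3196 = 4.348... → 4.3.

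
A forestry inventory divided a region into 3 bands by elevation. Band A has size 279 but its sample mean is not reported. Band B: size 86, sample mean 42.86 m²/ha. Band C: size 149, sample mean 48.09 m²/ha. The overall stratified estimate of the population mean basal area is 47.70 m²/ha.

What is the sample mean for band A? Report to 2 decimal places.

Σ Nₕx̄ₕ = N·μ, so 279·x̄_A = 514·47.70 − (86·42.86 + 149·48.09).
= 24517.8 − 10851.37 = 13666.43.
x̄_A = 13666.43 / 279 = 48.9836... → 48.98.

48.98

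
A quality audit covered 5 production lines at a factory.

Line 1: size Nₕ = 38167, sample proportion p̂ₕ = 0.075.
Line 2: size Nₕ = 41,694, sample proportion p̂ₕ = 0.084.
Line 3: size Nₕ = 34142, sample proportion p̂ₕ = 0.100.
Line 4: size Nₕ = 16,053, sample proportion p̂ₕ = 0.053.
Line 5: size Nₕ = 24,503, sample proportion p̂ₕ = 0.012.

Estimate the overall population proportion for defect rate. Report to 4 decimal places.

0.0707

Wₕ = Nₕ/N with N = 154559: 0.2469, 0.2698, 0.2209, 0.1039, 0.1585.
p̂_st = 0.2469·0.075 + 0.2698·0.084 + 0.2209·0.100 + 0.1039·0.053 + 0.1585·0.012 ≈ 0.070678... → 0.0707.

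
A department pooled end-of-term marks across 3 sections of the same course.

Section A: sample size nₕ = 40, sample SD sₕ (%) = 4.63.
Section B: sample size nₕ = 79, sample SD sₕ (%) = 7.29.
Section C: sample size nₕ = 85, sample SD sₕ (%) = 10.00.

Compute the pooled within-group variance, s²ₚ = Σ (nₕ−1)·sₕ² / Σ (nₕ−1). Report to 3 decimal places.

Degrees of freedom: 39 + 78 + 84 = 201.
Σ(nₕ−1)sₕ² = 39·21.4369 + 78·53.1441 + 84·100 = 13381.2789.
s²ₚ = 13381.2789 / 201 = 66.57353... → 66.574.

66.574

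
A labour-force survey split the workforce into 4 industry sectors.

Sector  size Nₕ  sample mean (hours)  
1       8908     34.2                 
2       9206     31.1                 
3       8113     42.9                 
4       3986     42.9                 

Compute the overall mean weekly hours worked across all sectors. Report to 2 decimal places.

N = 30213; weights Wₕ = Nₕ/N = (0.2948, 0.3047, 0.2685, 0.1319).
x̄_st = Σ Wₕ·x̄ₕ = 0.2948·34.2 + 0.3047·31.1 + 0.2685·42.9 + 0.1319·42.9 ≈ 36.7394...
→ 36.74.

36.74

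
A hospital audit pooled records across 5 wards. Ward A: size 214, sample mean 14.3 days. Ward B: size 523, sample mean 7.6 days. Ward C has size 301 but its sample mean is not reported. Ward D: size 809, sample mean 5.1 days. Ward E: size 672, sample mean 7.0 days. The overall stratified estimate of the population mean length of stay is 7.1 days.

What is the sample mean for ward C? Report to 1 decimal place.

6.7

N = 214 + 523 + 301 + 809 + 672 = 2519.
Overall total = μ·N = 7.1·2519 = 17884.9.
Subtract the known strata: 214·14.3 + 523·7.6 + 809·5.1 + 672·7.0 = 15864.9.
Remaining total for ward C: 17884.9 − 15864.9 = 2020.
Divide by its size: 2020 / 301 = 6.711... → 6.7.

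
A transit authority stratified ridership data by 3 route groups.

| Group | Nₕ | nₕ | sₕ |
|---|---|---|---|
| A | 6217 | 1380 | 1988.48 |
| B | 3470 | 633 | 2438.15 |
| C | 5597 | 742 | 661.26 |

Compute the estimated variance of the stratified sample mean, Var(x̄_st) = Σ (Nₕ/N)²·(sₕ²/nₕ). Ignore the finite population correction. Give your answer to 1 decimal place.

N = 15284; Wₕ = Nₕ/N.
group A: (6217/15284)²·1988.48²/1380 = 474.0794
group B: (3470/15284)²·2438.15²/633 = 484.0632
group C: (5597/15284)²·661.26²/742 = 79.0273
Sum = 1037.1698 → 1037.2.

1037.2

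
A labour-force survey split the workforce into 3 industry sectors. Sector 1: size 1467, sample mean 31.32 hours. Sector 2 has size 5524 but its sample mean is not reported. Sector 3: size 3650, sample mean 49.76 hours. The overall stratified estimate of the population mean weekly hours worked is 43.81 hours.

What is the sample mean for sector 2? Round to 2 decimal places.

43.20

N = 1467 + 5524 + 3650 = 10641.
Overall total = μ·N = 43.81·10641 = 466182.21.
Subtract the known strata: 1467·31.32 + 3650·49.76 = 227570.44.
Remaining total for sector 2: 466182.21 − 227570.44 = 238611.77.
Divide by its size: 238611.77 / 5524 = 43.1955... → 43.20.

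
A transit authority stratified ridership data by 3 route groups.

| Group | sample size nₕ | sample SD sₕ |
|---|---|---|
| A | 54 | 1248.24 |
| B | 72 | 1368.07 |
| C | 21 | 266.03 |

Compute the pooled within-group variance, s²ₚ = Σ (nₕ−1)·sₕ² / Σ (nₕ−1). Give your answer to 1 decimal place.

1506108.4

A: (54−1)·1248.24² = 53·1558103.0976 = 82579464.1728
B: (72−1)·1368.07² = 71·1871615.5249 = 132884702.2679
C: (21−1)·266.03² = 20·70771.9609 = 1415439.218
Numerator = 216879605.6587; denominator = Σ(nₕ−1) = 144.
s²ₚ = 216879605.6587/144 = 1506108.373... → 1506108.4.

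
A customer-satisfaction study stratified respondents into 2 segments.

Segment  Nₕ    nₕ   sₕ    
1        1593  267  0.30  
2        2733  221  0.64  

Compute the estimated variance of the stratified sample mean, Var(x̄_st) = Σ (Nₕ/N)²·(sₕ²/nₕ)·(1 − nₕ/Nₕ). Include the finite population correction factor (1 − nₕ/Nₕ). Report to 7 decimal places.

N = 4326; Wₕ = Nₕ/N.
segment 1: (1593/4326)²·0.30²/267·(1 − 267/1593) = 0.0000380467
segment 2: (2733/4326)²·0.64²/221·(1 − 221/2733) = 0.0006799139
Sum = 0.0007179606 → 0.0007180.

0.0007180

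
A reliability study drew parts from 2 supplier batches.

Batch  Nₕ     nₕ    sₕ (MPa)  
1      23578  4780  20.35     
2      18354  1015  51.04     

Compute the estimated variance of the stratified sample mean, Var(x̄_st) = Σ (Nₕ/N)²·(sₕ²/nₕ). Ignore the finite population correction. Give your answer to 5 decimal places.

N = 41932. Term for each stratum: Wₕ²sₕ²/nₕ.
Var(x̄_st) = 0.02739200 + 0.49172874 = 0.51912073 → 0.51912.

0.51912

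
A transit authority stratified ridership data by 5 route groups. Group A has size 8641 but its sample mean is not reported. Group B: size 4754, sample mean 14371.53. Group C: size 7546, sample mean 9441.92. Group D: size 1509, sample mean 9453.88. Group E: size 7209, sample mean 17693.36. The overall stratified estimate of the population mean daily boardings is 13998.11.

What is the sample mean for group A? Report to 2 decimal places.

15482.19

Σ Nₕx̄ₕ = N·μ, so 8641·x̄_A = 29659·13998.11 − (4754·14371.53 + 7546·9441.92 + 1509·9453.88 + 7209·17693.36).
= 415169944.49 − 281388319.1 = 133781625.39.
x̄_A = 133781625.39 / 8641 = 15482.1925... → 15482.19.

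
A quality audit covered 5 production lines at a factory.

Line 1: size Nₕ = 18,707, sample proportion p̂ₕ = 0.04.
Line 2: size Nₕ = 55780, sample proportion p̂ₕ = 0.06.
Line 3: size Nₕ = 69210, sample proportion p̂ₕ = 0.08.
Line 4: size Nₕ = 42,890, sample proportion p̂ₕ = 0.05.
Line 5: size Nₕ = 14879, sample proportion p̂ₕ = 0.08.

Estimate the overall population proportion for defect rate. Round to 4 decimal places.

N = 18707 + 55780 + 69210 + 42890 + 14879 = 201466.
Overall proportion = Σ (Nₕ/N)·p̂ₕ.
Σ Nₕp̂ₕ = 748.28 + 3346.8 + 5536.8 + 2144.5 + 1190.32 = 12966.7.
12966.7 / 201466 = 0.064362... → 0.0644.

0.0644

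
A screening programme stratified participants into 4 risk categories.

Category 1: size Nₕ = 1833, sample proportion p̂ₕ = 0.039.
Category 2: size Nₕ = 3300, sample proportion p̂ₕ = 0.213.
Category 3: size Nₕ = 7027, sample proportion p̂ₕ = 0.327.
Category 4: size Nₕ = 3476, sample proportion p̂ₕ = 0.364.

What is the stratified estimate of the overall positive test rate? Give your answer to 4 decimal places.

Wₕ = Nₕ/N with N = 15636: 0.1172, 0.2111, 0.4494, 0.2223.
p̂_st = 0.1172·0.039 + 0.2111·0.213 + 0.4494·0.327 + 0.2223·0.364 ≈ 0.277403... → 0.2774.

0.2774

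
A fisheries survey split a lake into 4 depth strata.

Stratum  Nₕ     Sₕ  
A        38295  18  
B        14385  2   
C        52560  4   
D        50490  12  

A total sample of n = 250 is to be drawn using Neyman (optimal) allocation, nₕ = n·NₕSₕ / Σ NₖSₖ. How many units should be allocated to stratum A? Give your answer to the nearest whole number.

112

A: NₕSₕ = 38295·18 = 689310
B: NₕSₕ = 14385·2 = 28770
C: NₕSₕ = 52560·4 = 210240
D: NₕSₕ = 50490·12 = 605880
Σ NₕSₕ = 1534200.
n_A = 250·689310/1534200 = 112.324... → 112.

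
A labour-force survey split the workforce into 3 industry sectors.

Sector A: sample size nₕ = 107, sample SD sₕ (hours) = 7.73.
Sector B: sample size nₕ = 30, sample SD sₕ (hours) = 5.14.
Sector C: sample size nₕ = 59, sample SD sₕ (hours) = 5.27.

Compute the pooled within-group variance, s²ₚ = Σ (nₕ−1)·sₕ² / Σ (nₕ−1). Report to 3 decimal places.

A: (107−1)·7.73² = 106·59.7529 = 6333.8074
B: (30−1)·5.14² = 29·26.4196 = 766.1684
C: (59−1)·5.27² = 58·27.7729 = 1610.8282
Numerator = 8710.804; denominator = Σ(nₕ−1) = 193.
s²ₚ = 8710.804/193 = 45.13370... → 45.134.

45.134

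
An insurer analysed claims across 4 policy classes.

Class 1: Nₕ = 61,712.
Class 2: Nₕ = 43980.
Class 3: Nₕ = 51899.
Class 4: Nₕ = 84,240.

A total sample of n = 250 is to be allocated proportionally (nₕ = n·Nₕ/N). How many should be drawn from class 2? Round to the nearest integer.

45

Share of class 2 = 43980/241831 = 0.18186.
Allocate 250 × 0.18186 = 45.466... → 45.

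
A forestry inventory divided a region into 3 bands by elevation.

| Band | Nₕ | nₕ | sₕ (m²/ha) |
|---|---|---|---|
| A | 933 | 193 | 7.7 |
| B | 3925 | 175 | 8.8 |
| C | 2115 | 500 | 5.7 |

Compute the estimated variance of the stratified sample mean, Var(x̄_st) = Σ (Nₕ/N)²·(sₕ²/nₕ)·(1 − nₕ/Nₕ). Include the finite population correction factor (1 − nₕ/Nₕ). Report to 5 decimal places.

N = 6973; Wₕ = Nₕ/N.
band A: (933/6973)²·7.7²/193·(1 − 193/933) = 0.00436213
band B: (3925/6973)²·8.8²/175·(1 − 175/3925) = 0.13395499
band C: (2115/6973)²·5.7²/500·(1 − 500/2115) = 0.00456482
Sum = 0.14288193 → 0.14288.

0.14288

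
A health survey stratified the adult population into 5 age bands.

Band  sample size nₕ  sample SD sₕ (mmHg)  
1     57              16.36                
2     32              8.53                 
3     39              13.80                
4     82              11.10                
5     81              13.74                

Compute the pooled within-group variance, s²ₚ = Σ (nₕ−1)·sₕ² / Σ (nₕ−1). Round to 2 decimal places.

1: (57−1)·16.36² = 56·267.6496 = 14988.3776
2: (32−1)·8.53² = 31·72.7609 = 2255.5879
3: (39−1)·13.80² = 38·190.44 = 7236.72
4: (82−1)·11.10² = 81·123.21 = 9980.01
5: (81−1)·13.74² = 80·188.7876 = 15103.008
Numerator = 49563.7035; denominator = Σ(nₕ−1) = 286.
s²ₚ = 49563.7035/286 = 173.2997... → 173.30.

173.30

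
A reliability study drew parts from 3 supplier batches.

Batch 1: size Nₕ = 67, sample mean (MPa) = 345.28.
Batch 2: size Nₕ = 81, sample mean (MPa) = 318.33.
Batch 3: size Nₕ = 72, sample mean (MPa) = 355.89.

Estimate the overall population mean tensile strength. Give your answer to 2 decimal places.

338.83

x̄_st = (Σ Nₕx̄ₕ) / (Σ Nₕ) = (67·345.28 + 81·318.33 + 72·355.89) / 220
= 74542.57 / 220 = 338.8299... → 338.83.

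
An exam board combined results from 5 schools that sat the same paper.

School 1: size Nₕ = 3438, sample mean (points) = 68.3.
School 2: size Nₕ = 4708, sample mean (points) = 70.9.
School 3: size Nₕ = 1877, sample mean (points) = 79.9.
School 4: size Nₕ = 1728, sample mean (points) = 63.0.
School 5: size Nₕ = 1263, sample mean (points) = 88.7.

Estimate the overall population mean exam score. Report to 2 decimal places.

N = 13014; weights Wₕ = Nₕ/N = (0.2642, 0.3618, 0.1442, 0.1328, 0.0970).
x̄_st = Σ Wₕ·x̄ₕ = 0.2642·68.3 + 0.3618·70.9 + 0.1442·79.9 + 0.1328·63.0 + 0.0970·88.7 ≈ 72.1897...
→ 72.19.

72.19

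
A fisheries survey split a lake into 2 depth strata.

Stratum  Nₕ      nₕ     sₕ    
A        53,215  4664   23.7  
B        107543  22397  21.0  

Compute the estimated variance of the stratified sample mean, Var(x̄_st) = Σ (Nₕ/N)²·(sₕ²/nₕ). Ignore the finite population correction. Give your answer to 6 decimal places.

N = 160758; Wₕ = Nₕ/N.
stratum A: (53215/160758)²·23.7²/4664 = 0.013196571
stratum B: (107543/160758)²·21.0²/22397 = 0.008811865
Sum = 0.022008436 → 0.022008.

0.022008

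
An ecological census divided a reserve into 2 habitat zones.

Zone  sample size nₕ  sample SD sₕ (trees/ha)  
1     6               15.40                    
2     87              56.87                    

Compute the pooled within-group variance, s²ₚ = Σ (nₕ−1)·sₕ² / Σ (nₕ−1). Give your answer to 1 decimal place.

1: (6−1)·15.40² = 5·237.16 = 1185.8
2: (87−1)·56.87² = 86·3234.1969 = 278140.9334
Numerator = 279326.7334; denominator = Σ(nₕ−1) = 91.
s²ₚ = 279326.7334/91 = 3069.525... → 3069.5.

3069.5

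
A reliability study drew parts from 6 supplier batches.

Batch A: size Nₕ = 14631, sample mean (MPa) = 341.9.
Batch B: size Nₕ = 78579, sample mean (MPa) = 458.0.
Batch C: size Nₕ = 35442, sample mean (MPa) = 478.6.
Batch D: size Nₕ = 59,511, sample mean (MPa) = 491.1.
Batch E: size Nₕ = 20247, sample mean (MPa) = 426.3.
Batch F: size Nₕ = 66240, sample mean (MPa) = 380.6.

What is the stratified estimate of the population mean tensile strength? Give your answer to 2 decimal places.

440.64

N = 14631 + 78579 + 35442 + 59511 + 20247 + 66240 = 274650.
The stratified mean weights each stratum mean by its population share Nₕ/N.
Σ Nₕx̄ₕ = 14631·341.9 + 78579·458.0 + 35442·478.6 + 59511·491.1 + 20247·426.3 + 66240·380.6 = 5002338.9 + 35989182 + 16962541.2 + 29225852.1 + 8631296.1 + 25210944 = 121022154.3.
Divide by N: 121022154.3 / 274650 = 440.6414... → 440.64.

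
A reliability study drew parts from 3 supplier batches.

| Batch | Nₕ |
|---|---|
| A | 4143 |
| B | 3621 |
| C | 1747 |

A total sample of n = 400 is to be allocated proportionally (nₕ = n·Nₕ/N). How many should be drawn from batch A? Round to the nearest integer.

174

Share of batch A = 4143/9511 = 0.43560.
Allocate 400 × 0.43560 = 174.240... → 174.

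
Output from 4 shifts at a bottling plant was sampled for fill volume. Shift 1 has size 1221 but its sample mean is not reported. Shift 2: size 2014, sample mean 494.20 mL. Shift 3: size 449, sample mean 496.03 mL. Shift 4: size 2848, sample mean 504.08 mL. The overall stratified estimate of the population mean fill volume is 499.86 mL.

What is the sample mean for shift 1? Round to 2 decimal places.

500.76

N = 1221 + 2014 + 449 + 2848 = 6532.
Overall total = μ·N = 499.86·6532 = 3265085.52.
Subtract the known strata: 2014·494.20 + 449·496.03 + 2848·504.08 = 2653656.11.
Remaining total for shift 1: 3265085.52 − 2653656.11 = 611429.41.
Divide by its size: 611429.41 / 1221 = 500.7612... → 500.76.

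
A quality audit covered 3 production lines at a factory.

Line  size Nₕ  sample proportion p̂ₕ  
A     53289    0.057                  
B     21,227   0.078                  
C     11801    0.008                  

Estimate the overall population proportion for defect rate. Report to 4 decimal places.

N = 53289 + 21227 + 11801 = 86317.
Overall proportion = Σ (Nₕ/N)·p̂ₕ.
Σ Nₕp̂ₕ = 3037.473 + 1655.706 + 94.408 = 4787.587.
4787.587 / 86317 = 0.055465... → 0.0555.

0.0555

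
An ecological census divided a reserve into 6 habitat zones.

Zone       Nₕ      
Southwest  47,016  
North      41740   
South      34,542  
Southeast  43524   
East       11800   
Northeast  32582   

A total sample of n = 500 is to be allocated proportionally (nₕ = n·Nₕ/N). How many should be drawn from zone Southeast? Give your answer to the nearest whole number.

Share of zone Southeast = 43524/211204 = 0.20608.
Allocate 500 × 0.20608 = 103.038... → 103.

103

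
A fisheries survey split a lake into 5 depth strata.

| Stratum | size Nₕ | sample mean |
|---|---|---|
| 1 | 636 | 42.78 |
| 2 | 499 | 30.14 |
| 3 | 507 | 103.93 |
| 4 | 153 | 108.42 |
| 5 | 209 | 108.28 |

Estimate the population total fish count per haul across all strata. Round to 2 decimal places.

Population total = Σ Nₕ·x̄ₕ (each stratum's size times its mean).
636·42.78 + 499·30.14 + 507·103.93 + 153·108.42 + 209·108.28 = 27208.08 + 15039.86 + 52692.51 + 16588.26 + 22630.52 = 134159.23.

134159.23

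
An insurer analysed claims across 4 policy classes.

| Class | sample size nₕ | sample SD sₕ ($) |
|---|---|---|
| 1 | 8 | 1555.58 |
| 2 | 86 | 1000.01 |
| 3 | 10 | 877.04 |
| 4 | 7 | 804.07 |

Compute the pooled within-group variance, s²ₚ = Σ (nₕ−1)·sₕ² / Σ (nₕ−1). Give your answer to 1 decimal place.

Degrees of freedom: 7 + 85 + 9 + 6 = 107.
Σ(nₕ−1)sₕ² = 7·2419829.1364 + 85·1000020.0001 + 9·769199.1616 + 6·646528.5649 = 112742467.8071.
s²ₚ = 112742467.8071 / 107 = 1053667.923... → 1053667.9.

1053667.9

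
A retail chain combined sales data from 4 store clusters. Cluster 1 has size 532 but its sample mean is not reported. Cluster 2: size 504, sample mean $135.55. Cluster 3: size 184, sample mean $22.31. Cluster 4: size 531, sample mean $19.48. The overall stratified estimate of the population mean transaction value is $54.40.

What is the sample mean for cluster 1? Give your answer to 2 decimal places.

Σ Nₕx̄ₕ = N·μ, so 532·x̄_1 = 1751·54.40 − (504·135.55 + 184·22.31 + 531·19.48).
= 95254.4 − 82766.12 = 12488.28.
x̄_1 = 12488.28 / 532 = 23.4742... → 23.47.

23.47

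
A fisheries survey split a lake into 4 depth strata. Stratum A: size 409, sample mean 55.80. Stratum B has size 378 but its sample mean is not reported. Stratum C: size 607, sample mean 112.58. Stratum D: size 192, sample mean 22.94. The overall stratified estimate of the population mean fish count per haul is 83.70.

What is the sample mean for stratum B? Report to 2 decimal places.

N = 409 + 378 + 607 + 192 = 1586.
Overall total = μ·N = 83.70·1586 = 132748.2.
Subtract the known strata: 409·55.80 + 607·112.58 + 192·22.94 = 95562.74.
Remaining total for stratum B: 132748.2 − 95562.74 = 37185.46.
Divide by its size: 37185.46 / 378 = 98.3742... → 98.37.

98.37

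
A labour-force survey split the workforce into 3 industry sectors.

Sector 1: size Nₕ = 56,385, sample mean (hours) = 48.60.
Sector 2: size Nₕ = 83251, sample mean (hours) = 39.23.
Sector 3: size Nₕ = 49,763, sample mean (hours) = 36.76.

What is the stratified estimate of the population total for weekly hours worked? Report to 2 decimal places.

7835535.61

Population total = Σ Nₕ·x̄ₕ (each stratum's size times its mean).
56385·48.60 + 83251·39.23 + 49763·36.76 = 2740311 + 3265936.73 + 1829287.88 = 7835535.61.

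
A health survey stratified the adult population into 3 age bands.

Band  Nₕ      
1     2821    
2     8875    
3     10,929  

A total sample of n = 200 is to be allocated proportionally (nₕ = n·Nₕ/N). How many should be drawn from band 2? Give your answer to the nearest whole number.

N = 2821 + 8875 + 10929 = 22625.
n_2 = 200·8875/22625 = 78.453... → 78.

78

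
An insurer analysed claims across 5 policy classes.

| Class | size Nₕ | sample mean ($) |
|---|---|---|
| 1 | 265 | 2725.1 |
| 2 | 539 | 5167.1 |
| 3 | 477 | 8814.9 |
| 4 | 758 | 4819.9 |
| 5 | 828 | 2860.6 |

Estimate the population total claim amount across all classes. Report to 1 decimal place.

13733986.7

Estimate total by summing Nₕ·x̄ₕ over strata.
265·2725.1 + 539·5167.1 + 477·8814.9 + 758·4819.9 + 828·2860.6 = 722151.5 + 2785066.9 + 4204707.3 + 3653484.2 + 2368576.8 = 13733986.7.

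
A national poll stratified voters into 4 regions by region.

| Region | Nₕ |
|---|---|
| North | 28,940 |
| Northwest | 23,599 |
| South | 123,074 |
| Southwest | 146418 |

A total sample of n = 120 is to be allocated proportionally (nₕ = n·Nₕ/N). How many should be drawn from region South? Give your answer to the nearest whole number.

Share of region South = 123074/322031 = 0.38218.
Allocate 120 × 0.38218 = 45.862... → 46.

46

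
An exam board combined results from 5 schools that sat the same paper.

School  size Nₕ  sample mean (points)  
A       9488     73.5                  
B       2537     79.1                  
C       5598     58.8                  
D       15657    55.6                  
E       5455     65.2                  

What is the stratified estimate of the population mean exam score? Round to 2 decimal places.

x̄_st = (Σ Nₕx̄ₕ) / (Σ Nₕ) = (9488·73.5 + 2537·79.1 + 5598·58.8 + 15657·55.6 + 5455·65.2) / 38735
= 2453402.3 / 38735 = 63.3381... → 63.34.

63.34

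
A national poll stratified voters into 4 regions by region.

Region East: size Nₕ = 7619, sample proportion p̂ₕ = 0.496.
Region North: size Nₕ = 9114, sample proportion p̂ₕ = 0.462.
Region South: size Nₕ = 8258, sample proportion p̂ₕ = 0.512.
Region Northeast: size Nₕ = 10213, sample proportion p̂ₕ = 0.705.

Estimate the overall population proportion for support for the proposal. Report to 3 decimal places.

Wₕ = Nₕ/N with N = 35204: 0.2164, 0.2589, 0.2346, 0.2901.
p̂_st = 0.2164·0.496 + 0.2589·0.462 + 0.2346·0.512 + 0.2901·0.705 ≈ 0.55158... → 0.552.

0.552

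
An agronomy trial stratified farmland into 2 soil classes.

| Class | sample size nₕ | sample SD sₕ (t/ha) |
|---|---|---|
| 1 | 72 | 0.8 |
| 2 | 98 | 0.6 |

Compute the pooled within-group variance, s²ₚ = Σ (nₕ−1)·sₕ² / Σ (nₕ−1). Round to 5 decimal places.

1: (72−1)·0.8² = 71·0.64 = 45.44
2: (98−1)·0.6² = 97·0.36 = 34.92
Numerator = 80.36; denominator = Σ(nₕ−1) = 168.
s²ₚ = 80.36/168 = 0.4783333... → 0.47833.

0.47833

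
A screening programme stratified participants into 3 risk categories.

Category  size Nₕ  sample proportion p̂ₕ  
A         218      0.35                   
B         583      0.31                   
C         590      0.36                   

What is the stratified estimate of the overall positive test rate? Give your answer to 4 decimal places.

Wₕ = Nₕ/N with N = 1391: 0.1567, 0.4191, 0.4242.
p̂_st = 0.1567·0.35 + 0.4191·0.31 + 0.4242·0.36 ≈ 0.337477... → 0.3375.

0.3375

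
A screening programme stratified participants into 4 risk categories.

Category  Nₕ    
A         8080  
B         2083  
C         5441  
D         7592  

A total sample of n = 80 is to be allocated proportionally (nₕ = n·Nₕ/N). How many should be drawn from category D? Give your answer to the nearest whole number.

N = 8080 + 2083 + 5441 + 7592 = 23196.
n_D = 80·7592/23196 = 26.184... → 26.

26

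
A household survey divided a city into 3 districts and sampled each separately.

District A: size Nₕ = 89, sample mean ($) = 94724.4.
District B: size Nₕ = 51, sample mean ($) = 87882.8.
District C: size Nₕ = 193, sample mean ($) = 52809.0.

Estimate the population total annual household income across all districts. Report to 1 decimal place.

A: 89·94724.4 = 8430471.6
B: 51·87882.8 = 4482022.8
C: 193·52809.0 = 10192137
τ̂ = Σ Nₕx̄ₕ = 23104631.4.

23104631.4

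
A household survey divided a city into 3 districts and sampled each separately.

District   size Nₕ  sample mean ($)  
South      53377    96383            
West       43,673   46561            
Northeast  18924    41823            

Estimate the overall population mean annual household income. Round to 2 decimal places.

68718.44

N = 53377 + 43673 + 18924 = 115974.
The stratified mean weights each stratum mean by its population share Nₕ/N.
Σ Nₕx̄ₕ = 53377·96383 + 43673·46561 + 18924·41823 = 5144635391 + 2033458553 + 791458452 = 7969552396.
Divide by N: 7969552396 / 115974 = 68718.4403... → 68718.44.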